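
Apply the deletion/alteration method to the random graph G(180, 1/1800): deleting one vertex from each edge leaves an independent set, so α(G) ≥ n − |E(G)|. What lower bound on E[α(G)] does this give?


E[|E(G)|] = C(180, 2)·p = 16110 · (1/1800) = 179/20.
E[α(G)] ≥ n − E[|E(G)|] = 180 − 179/20 = 3421/20.
Numerically: ≈ 171.05000.
(This is only a lower bound; the true E[α(G)] may be larger.)

E[α(G)] ≥ 3421/20 ≈ 171.05000.


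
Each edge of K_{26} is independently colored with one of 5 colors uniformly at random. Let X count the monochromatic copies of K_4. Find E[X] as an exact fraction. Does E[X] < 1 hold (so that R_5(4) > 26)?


E[X] = C(26, 4) · 5^{1 − 6} = 14950 · 5^{−5} = 14950/3125.
As a reduced fraction: E[X] = 598/125 ≈ 4.784000.
Is E[X] < 1? NO.
Since E[X] ≥ 1, the first-moment bound is inconclusive at n = 26; it does NOT by itself certify R_5(4) > 26.

E[X] = 598/125 ≈ 4.784000; E[X] ≥ 1; first-moment method inconclusive here.


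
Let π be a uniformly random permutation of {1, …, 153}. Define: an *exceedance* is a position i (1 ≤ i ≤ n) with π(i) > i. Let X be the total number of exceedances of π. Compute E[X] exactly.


Write X = Σ_{i=1}^{153} X_i, where X_i = 1_{π(i) > i}.
For each fixed i, π(i) is uniform over {1, …, 153} (marginal of a uniform permutation), so P[π(i) > i] = (n − i)/n. Summing: Σ_{i=1}^{153} (n − i)/n = (0 + 1 + … + 152)/153 = 153(153 − 1)/(2·153) = (153 − 1)/2.
Hence E[X] = Σ_{i=1}^{153} (153 − i)/153 = 76 ≈ 76.0000.

E[X] = 76 = 76.0000.


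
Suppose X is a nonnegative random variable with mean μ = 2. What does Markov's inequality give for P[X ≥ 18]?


μ = E[X] = 2, a = 18.
Markov: P[X ≥ 18] ≤ μ/a = (2)/18 = 1/9.
Numerically: ≈ 0.11111.
(Since a = 18 > μ = 2.00000, the bound 1/9 is < 1 and informative.)

P[X ≥ 18] ≤ 1/9 ≈ 0.11111.


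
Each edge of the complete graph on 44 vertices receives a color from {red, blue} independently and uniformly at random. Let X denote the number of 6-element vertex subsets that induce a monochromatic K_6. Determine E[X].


Let X = Σ_S X_S over the C(44, 6) = 7059052 subsets S of size 6, where X_S = 1 if the K_6 on S is monochromatic.
For a fixed S, the K_6 on S has C(6, 2) = 15 edges. P[all 15 edges red] = (1/2)^15, and likewise for blue, so P[monochromatic] = 2·(1/2)^15 = 2^{1 − 15} = 1/16384.
By linearity of expectation: E[X] = C(44, 6) · 2^{1 − 15} = 7059052 · 1/16384 = 1764763/4096.
Numerically: E[X] ≈ 430.85034.

E[X] = C(44,6)·2^(1−C(6,2)) = 1764763/4096 ≈ 430.85034.


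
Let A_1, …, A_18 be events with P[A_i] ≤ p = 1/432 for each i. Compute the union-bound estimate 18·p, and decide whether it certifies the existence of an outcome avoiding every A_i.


Union bound: P[∪_{i=1}^{18} A_i] ≤ Σ_i P[A_i] ≤ 18·p = 18·(1/432) = 1/24.
Numerically: 1/24 ≈ 0.0417.
Is 1/24 < 1? YES.
Since P[∪ A_i] ≤ 1/24 < 1, the complement has P[∩ A_i^c] ≥ 1 − 1/24 = 23/24 > 0, so some outcome avoids every A_i.

18·p = 1/24 ≈ 0.0417; existence CERTIFIED by the union bound.


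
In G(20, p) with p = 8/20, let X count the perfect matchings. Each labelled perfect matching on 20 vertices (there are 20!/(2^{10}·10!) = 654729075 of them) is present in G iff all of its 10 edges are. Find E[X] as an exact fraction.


K_20 has 20!/(2^{10}·10!) = 654729075 labelled perfect matchings.
For each such perfect matching H, let X_H = 1 if all 10 edges of H are present in G. Then P[X_H = 1] = p^{10} = (2/5)^{10} = 1024/9765625.
Summing the indicators: E[X] = Σ_H E[X_H] = 654729075 · p^{10} = 654729075 · 1024/9765625 = 26817702912/390625.
Numerically: E[X] ≈ 68653.

E[X] = 654729075 · (2/5)^{10} = 26817702912/390625 ≈ 68653.


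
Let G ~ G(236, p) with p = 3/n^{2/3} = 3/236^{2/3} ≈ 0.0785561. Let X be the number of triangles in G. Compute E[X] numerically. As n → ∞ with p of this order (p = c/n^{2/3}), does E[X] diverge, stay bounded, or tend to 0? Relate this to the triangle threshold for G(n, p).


Number of potential triangles: C(236, 3) = 2162940.
Each occurs with probability p³ ≈ (0.0785561)³ ≈ 4.84774490e-04.
By linearity: E[X] = C(236, 3)·p³ ≈ 2162940 · 4.84774490e-04 ≈ 1048.538136.
Since α = 2/3 < 1, p = c/n^{2/3} ≫ 1/n is above the triangle threshold p ~ 1/n. Asymptotically E[X] ~ (c³/6)·n^{3(1−α)} = (3³/6)·n^{1} → ∞; triangles are abundant w.h.p.

E[X] ≈ 1048.538136; in regime p = Θ(1/n^{2/3}) E[X] diverges (above the triangle threshold p ~ 1/n).


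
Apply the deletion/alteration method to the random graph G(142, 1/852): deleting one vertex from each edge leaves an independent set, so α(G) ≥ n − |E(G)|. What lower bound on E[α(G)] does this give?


E[|E(G)|] = C(142, 2)·p = 10011 · (1/852) = 47/4.
E[α(G)] ≥ n − E[|E(G)|] = 142 − 47/4 = 521/4.
Numerically: ≈ 130.250000.
(This is only a lower bound; the true E[α(G)] may be larger.)

E[α(G)] ≥ 521/4 ≈ 130.250000.


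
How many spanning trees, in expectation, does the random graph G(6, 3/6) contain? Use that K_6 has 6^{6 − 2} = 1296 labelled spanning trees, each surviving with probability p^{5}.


K_6 has 6^{6 − 2} = 1296 labelled spanning trees.
For each such spanning tree H, let X_H = 1 if all 5 edges of H are present in G. Then P[X_H = 1] = p^{5} = (1/2)^{5} = 1/32.
By linearity: E[X] = Σ_H E[X_H] = 1296 · p^{5} = 1296 · 1/32 = 81/2.
Numerically: E[X] ≈ 40.5.

E[X] = 1296 · (1/2)^{5} = 81/2 ≈ 40.5.


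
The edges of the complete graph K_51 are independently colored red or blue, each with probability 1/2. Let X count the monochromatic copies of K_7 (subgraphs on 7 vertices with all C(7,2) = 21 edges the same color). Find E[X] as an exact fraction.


Let X = Σ_S X_S over the C(51, 7) = 115775100 subsets S of size 7, where X_S = 1 if the K_7 on S is monochromatic.
For a fixed S, the K_7 on S has C(7, 2) = 21 edges. P[all 21 edges red] = (1/2)^21, and likewise for blue, so P[monochromatic] = 2·(1/2)^21 = 2^{1 − 21} = 1/1048576.
Summing: E[X] = C(51, 7) · 2^{1 − 21} = 115775100 · 1/1048576 = 28943775/262144.
Numerically: E[X] ≈ 110.4117.

E[X] = C(51,7)·2^(1−C(7,2)) = 28943775/262144 ≈ 110.4117.


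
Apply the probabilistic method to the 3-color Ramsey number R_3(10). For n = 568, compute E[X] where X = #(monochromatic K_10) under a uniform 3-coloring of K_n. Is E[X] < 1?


E[X] = C(568, 10) · 3^{1 − 45} = 889446337783744949208 · 3^{−44} = 889446337783744949208/984770902183611232881.
As a reduced fraction: E[X] = 98827370864860549912/109418989131512359209 ≈ 0.9032.
Is E[X] < 1? YES.
Since E[X] < 1, there exists a 3-coloring of K_{568} with no monochromatic K_10; hence R_3(10) > 568.

E[X] = 98827370864860549912/109418989131512359209 ≈ 0.9032; E[X] < 1, so R_3(10) > 568.


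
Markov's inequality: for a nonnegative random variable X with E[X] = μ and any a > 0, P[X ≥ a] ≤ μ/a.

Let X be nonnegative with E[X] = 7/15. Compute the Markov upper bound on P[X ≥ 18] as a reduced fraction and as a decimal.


μ = E[X] = 7/15, a = 18.
Markov: P[X ≥ 18] ≤ μ/a = (7/15)/18 = 7/270.
Numerically: ≈ 0.02593.
(Since a = 18 > μ = 0.46667, the bound 7/270 is < 1 and informative.)

P[X ≥ 18] ≤ 7/270 ≈ 0.02593.


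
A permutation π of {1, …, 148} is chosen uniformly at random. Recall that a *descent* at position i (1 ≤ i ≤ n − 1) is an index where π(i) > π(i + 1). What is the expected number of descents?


Write X = Σ X_I over i = 1, …, 147, with X_I the indicator of one descent.
There are 147 indicators.
For each fixed i, the pair (π(i), π(i+1)) is a uniformly random ordered pair of distinct values from {1, …, 148}; by symmetry P[π(i) > π(i+1)] = 1/2.
By linearity: E[X] = 147 · (1/2) = (148 − 1) · (1/2) = 147/2 ≈ 73.5000.

E[X] = 147/2 = 73.5000.


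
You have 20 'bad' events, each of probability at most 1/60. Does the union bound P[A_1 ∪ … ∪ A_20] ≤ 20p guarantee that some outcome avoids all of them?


Union bound: P[∪_{i=1}^{20} A_i] ≤ Σ_i P[A_i] ≤ 20·p = 20·(1/60) = 1/3.
Numerically: 1/3 ≈ 0.333333.
Is 1/3 < 1? YES.
Since P[∪ A_i] ≤ 1/3 < 1, the complement has P[∩ A_i^c] ≥ 1 − 1/3 = 2/3 > 0, so some outcome avoids every A_i.

20·p = 1/3 ≈ 0.333333; existence CERTIFIED by the union bound.


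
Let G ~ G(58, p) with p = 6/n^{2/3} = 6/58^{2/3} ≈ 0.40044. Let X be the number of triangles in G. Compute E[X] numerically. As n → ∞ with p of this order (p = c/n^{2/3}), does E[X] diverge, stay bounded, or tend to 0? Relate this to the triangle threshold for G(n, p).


Number of potential triangles: C(58, 3) = 30856.
Each occurs with probability p³ ≈ (0.40044)³ ≈ 6.4209275e-02.
By linearity: E[X] = C(58, 3)·p³ ≈ 30856 · 6.4209275e-02 ≈ 1981.24138.
Since α = 2/3 < 1, p = c/n^{2/3} ≫ 1/n is above the triangle threshold p ~ 1/n. Asymptotically E[X] ~ (c³/6)·n^{3(1−α)} = (6³/6)·n^{1} → ∞; triangles are abundant w.h.p.

E[X] ≈ 1981.24138; in regime p = Θ(1/n^{2/3}) E[X] diverges (above the triangle threshold p ~ 1/n).


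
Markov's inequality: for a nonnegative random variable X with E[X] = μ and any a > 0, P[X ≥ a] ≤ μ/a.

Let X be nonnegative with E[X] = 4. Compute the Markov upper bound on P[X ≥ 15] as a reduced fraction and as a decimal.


μ = E[X] = 4, a = 15.
Markov: P[X ≥ 15] ≤ μ/a = (4)/15 = 4/15.
Numerically: ≈ 0.26667.
(Since a = 15 > μ = 4.00000, the bound 4/15 is < 1 and informative.)

P[X ≥ 15] ≤ 4/15 ≈ 0.26667.


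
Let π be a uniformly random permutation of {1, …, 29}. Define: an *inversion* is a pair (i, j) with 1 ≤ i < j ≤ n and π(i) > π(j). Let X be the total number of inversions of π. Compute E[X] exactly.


Write X = Σ X_I over the C(29, 2) = 406 pairs i < j, with X_I the indicator of one inversion.
There are 406 indicators.
For each fixed pair i < j, the values π(i) and π(j) are two distinct elements of {1, …, 29} in uniformly random order; by symmetry P[π(i) > π(j)] = 1/2.
By linearity: E[X] = 406 · (1/2) = C(29, 2) · (1/2) = 406/2 = 203 ≈ 203.000000.

E[X] = 203 = 203.000000.


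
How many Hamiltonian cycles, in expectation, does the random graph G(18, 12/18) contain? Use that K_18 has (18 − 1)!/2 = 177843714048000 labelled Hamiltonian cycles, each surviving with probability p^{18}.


K_18 has (18 − 1)!/2 = 177843714048000 labelled Hamiltonian cycles.
For each such Hamiltonian cycle H, let X_H = 1 if all 18 edges of H are present in G. Then P[X_H = 1] = p^{18} = (2/3)^{18} = 262144/387420489.
Summing the indicators: E[X] = Σ_H E[X_H] = 177843714048000 · p^{18} = 177843714048000 · 262144/387420489 = 63951526166528000/531441.
Numerically: E[X] ≈ 1.20336e+11.

E[X] = 177843714048000 · (2/3)^{18} = 63951526166528000/531441 ≈ 1.20336e+11.


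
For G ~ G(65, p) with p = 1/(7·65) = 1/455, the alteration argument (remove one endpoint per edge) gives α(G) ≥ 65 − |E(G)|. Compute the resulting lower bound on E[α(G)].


E[|E(G)|] = C(65, 2)·p = 2080 · (1/455) = 32/7.
E[α(G)] ≥ n − E[|E(G)|] = 65 − 32/7 = 423/7.
Numerically: ≈ 60.42857.
(This is only a lower bound; the true E[α(G)] may be larger.)

E[α(G)] ≥ 423/7 ≈ 60.42857.


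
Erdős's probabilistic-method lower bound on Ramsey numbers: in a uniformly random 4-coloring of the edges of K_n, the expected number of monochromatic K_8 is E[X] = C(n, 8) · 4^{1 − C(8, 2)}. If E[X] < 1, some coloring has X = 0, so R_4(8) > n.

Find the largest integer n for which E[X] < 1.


We need C(n, 8) · 4^{1 − 28} < 1, i.e. C(n, 8) < 4^{28 − 1} = 18014398509481984.
Check values of n near the boundary:
  n = 405: C(405, 8) = 16745853821188050; 16745853821188050 < 18014398509481984? YES
  n = 406: C(406, 8) = 17082453897995850; 17082453897995850 < 18014398509481984? YES
  n = 407: C(407, 8) = 17424959239309050; 17424959239309050 < 18014398509481984? YES
  n = 408: C(408, 8) = 17773458424095231; 17773458424095231 < 18014398509481984? YES
  n = 409: C(409, 8) = 18128041135797879; 18128041135797879 < 18014398509481984? NO
  n = 410: C(410, 8) = 18488798173326195; 18488798173326195 < 18014398509481984? NO
  n = 411: C(411, 8) = 18855821462126715; 18855821462126715 < 18014398509481984? NO
The largest n with C(n, 8) < 18014398509481984 is n = 408 (where E[X] = 17773458424095231/18014398509481984 ≈ 0.986625). Hence R_4(8) > 408, i.e. R_4(8) ≥ 409.

Largest n = 408; hence R_4(8) > 408.


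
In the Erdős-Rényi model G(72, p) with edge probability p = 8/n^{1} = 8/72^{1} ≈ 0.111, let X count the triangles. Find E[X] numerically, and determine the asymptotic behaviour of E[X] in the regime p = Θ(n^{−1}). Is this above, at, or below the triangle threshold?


Number of potential triangles: C(72, 3) = 59640.
Each occurs with probability p³ ≈ (0.111)³ ≈ 1.37174e-03.
By linearity: E[X] = C(72, 3)·p³ ≈ 59640 · 1.37174e-03 ≈ 81.811.
Here α = 1, so p = 8/n is exactly at the triangle threshold p ~ 1/n. Asymptotically E[X] → c³/6 = 8³/6 = 256/3 ≈ 85.333, a bounded constant. In this regime the triangle count is asymptotically Poisson(c³/6).

E[X] ≈ 81.811; in regime p = Θ(1/n^{1}) E[X] stays bounded (at the triangle threshold p ~ 1/n).


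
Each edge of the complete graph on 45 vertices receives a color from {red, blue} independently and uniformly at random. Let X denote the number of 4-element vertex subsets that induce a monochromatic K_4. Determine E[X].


Let X = Σ_S X_S over the C(45, 4) = 148995 subsets S of size 4, where X_S = 1 if the K_4 on S is monochromatic.
For a fixed S, the K_4 on S has C(4, 2) = 6 edges. P[all 6 edges red] = (1/2)^6, and likewise for blue, so P[monochromatic] = 2·(1/2)^6 = 2^{1 − 6} = 1/32.
By linearity: E[X] = C(45, 4) · 2^{1 − 6} = 148995 · 1/32 = 148995/32.
Numerically: E[X] ≈ 4656.0938.

E[X] = C(45,4)·2^(1−C(4,2)) = 148995/32 ≈ 4656.0938.


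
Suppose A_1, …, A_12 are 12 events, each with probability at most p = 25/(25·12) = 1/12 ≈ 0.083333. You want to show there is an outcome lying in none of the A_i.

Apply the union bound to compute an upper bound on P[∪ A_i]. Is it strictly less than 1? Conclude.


Union bound: P[∪_{i=1}^{12} A_i] ≤ Σ_i P[A_i] ≤ 12·p = 12·(1/12) = 1.
Numerically: 1 ≈ 1.000000.
Is 1 < 1? NO.
Since the bound 1 is ≥ 1, the union bound is uninformative here; it does NOT by itself certify existence.

12·p = 1 ≈ 1.000000; existence NOT certified by the union bound.


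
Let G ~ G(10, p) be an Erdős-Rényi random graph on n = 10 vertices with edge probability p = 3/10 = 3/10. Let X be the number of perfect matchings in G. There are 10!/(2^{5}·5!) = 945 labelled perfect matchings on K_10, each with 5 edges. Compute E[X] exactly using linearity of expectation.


K_10 has 10!/(2^{5}·5!) = 945 labelled perfect matchings.
For each such perfect matching H, let X_H = 1 if all 5 edges of H are present in G. Then P[X_H = 1] = p^{5} = (3/10)^{5} = 243/100000.
Summing the indicators: E[X] = Σ_H E[X_H] = 945 · p^{5} = 945 · 243/100000 = 45927/20000.
Numerically: E[X] ≈ 2.296.

E[X] = 945 · (3/10)^{5} = 45927/20000 ≈ 2.296.


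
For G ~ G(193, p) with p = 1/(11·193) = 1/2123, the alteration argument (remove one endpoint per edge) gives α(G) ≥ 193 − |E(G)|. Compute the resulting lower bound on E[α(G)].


E[|E(G)|] = C(193, 2)·p = 18528 · (1/2123) = 96/11.
E[α(G)] ≥ n − E[|E(G)|] = 193 − 96/11 = 2027/11.
Numerically: ≈ 184.27273.
(This is only a lower bound; the true E[α(G)] may be larger.)

E[α(G)] ≥ 2027/11 ≈ 184.27273.


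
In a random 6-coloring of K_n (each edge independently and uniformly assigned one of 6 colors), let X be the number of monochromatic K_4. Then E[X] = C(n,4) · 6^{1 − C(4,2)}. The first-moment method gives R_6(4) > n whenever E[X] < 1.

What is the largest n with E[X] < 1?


We need C(n, 4) · 6^{1 − 6} < 1, i.e. C(n, 4) < 6^{6 − 1} = 7776.
Check values of n near the boundary:
  n = 18: C(18, 4) = 3060; 3060 < 7776? YES
  n = 19: C(19, 4) = 3876; 3876 < 7776? YES
  n = 20: C(20, 4) = 4845; 4845 < 7776? YES
  n = 21: C(21, 4) = 5985; 5985 < 7776? YES
  n = 22: C(22, 4) = 7315; 7315 < 7776? YES
  n = 23: C(23, 4) = 8855; 8855 < 7776? NO
  n = 24: C(24, 4) = 10626; 10626 < 7776? NO
The largest n with C(n, 4) < 7776 is n = 22 (where E[X] = 7315/7776 ≈ 0.9407). Hence R_6(4) > 22, i.e. R_6(4) ≥ 23.

Largest n = 22; hence R_6(4) > 22.


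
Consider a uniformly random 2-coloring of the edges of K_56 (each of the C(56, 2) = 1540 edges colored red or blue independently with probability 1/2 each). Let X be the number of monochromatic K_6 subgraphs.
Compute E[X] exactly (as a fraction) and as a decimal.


Let X = Σ_S X_S over the C(56, 6) = 32468436 subsets S of size 6, where X_S = 1 if the K_6 on S is monochromatic.
For a fixed S, the K_6 on S has C(6, 2) = 15 edges. P[all 15 edges red] = (1/2)^15, and likewise for blue, so P[monochromatic] = 2·(1/2)^15 = 2^{1 − 15} = 1/16384.
Summing: E[X] = C(56, 6) · 2^{1 − 15} = 32468436 · 1/16384 = 8117109/4096.
Numerically: E[X] ≈ 1981.716.

E[X] = C(56,6)·2^(1−C(6,2)) = 8117109/4096 ≈ 1981.716.


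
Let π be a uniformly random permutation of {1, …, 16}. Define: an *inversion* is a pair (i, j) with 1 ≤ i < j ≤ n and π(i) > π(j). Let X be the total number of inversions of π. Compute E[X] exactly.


Write X = Σ X_I over the C(16, 2) = 120 pairs i < j, with X_I the indicator of one inversion.
There are 120 indicators.
For each fixed pair i < j, the values π(i) and π(j) are two distinct elements of {1, …, 16} in uniformly random order; by symmetry P[π(i) > π(j)] = 1/2.
By linearity: E[X] = 120 · (1/2) = C(16, 2) · (1/2) = 120/2 = 60 ≈ 60.0000.

E[X] = 60 = 60.0000.


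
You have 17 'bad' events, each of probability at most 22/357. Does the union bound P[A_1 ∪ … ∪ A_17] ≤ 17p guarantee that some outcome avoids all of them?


Union bound: P[∪_{i=1}^{17} A_i] ≤ Σ_i P[A_i] ≤ 17·p = 17·(22/357) = 22/21.
Numerically: 22/21 ≈ 1.047619.
Is 22/21 < 1? NO.
Since the bound 22/21 is ≥ 1, the union bound is uninformative here; it does NOT by itself certify existence.

17·p = 22/21 ≈ 1.047619; existence NOT certified by the union bound.


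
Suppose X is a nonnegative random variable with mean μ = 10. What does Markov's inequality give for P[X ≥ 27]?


μ = E[X] = 10, a = 27.
Markov: P[X ≥ 27] ≤ μ/a = (10)/27 = 10/27.
Numerically: ≈ 0.37037.
(Since a = 27 > μ = 10.00000, the bound 10/27 is < 1 and informative.)

P[X ≥ 27] ≤ 10/27 ≈ 0.37037.


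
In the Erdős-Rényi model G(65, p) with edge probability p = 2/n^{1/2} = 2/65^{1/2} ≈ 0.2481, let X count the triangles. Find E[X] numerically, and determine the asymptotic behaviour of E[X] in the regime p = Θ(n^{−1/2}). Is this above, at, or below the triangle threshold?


Number of potential triangles: C(65, 3) = 43680.
Each occurs with probability p³ ≈ (0.2481)³ ≈ 1.526581e-02.
By linearity: E[X] = C(65, 3)·p³ ≈ 43680 · 1.526581e-02 ≈ 666.8107.
Since α = 1/2 < 1, p = c/n^{1/2} ≫ 1/n is above the triangle threshold p ~ 1/n. Asymptotically E[X] ~ (c³/6)·n^{3(1−α)} = (2³/6)·n^{1.5} → ∞; triangles are abundant w.h.p.

E[X] ≈ 666.8107; in regime p = Θ(1/n^{1/2}) E[X] diverges (above the triangle threshold p ~ 1/n).


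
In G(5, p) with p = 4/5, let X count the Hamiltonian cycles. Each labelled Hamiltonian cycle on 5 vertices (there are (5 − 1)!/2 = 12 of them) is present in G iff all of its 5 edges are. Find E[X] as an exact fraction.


K_5 has (5 − 1)!/2 = 12 labelled Hamiltonian cycles.
For each such Hamiltonian cycle H, let X_H = 1 if all 5 edges of H are present in G. Then P[X_H = 1] = p^{5} = (4/5)^{5} = 1024/3125.
Summing the indicators: E[X] = Σ_H E[X_H] = 12 · p^{5} = 12 · 1024/3125 = 12288/3125.
Numerically: E[X] ≈ 3.93216.

E[X] = 12 · (4/5)^{5} = 12288/3125 ≈ 3.93216.


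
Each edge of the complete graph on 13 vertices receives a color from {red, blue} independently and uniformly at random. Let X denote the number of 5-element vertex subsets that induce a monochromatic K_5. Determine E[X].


Let X = Σ_S X_S over the C(13, 5) = 1287 subsets S of size 5, where X_S = 1 if the K_5 on S is monochromatic.
For a fixed S, the K_5 on S has C(5, 2) = 10 edges. P[all 10 edges red] = (1/2)^10, and likewise for blue, so P[monochromatic] = 2·(1/2)^10 = 2^{1 − 10} = 1/512.
Summing: E[X] = C(13, 5) · 2^{1 − 10} = 1287 · 1/512 = 1287/512.
Numerically: E[X] ≈ 2.514.

E[X] = C(13,5)·2^(1−C(5,2)) = 1287/512 ≈ 2.514.


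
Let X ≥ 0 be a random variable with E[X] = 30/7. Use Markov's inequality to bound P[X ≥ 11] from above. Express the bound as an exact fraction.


μ = E[X] = 30/7, a = 11.
Markov: P[X ≥ 11] ≤ μ/a = (30/7)/11 = 30/77.
Numerically: ≈ 0.3896.
(Since a = 11 > μ = 4.2857, the bound 30/77 is < 1 and informative.)

P[X ≥ 11] ≤ 30/77 ≈ 0.3896.


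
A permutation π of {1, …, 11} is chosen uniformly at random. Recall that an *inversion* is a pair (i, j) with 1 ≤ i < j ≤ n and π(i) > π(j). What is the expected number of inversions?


Write X = Σ X_I over the C(11, 2) = 55 pairs i < j, with X_I the indicator of one inversion.
There are 55 indicators.
For each fixed pair i < j, the values π(i) and π(j) are two distinct elements of {1, …, 11} in uniformly random order; by symmetry P[π(i) > π(j)] = 1/2.
By linearity: E[X] = 55 · (1/2) = C(11, 2) · (1/2) = 55/2 = 55/2 ≈ 27.500000.

E[X] = 55/2 = 27.500000.


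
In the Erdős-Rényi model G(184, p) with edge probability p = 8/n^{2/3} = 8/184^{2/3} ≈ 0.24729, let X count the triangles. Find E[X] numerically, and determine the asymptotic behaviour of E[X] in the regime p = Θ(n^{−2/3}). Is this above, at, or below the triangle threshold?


Number of potential triangles: C(184, 3) = 1021384.
Each occurs with probability p³ ≈ (0.24729)³ ≈ 1.5122873e-02.
By linearity: E[X] = C(184, 3)·p³ ≈ 1021384 · 1.5122873e-02 ≈ 15446.26087.
Since α = 2/3 < 1, p = c/n^{2/3} ≫ 1/n is above the triangle threshold p ~ 1/n. Asymptotically E[X] ~ (c³/6)·n^{3(1−α)} = (8³/6)·n^{1} → ∞; triangles are abundant w.h.p.

E[X] ≈ 15446.26087; in regime p = Θ(1/n^{2/3}) E[X] diverges (above the triangle threshold p ~ 1/n).


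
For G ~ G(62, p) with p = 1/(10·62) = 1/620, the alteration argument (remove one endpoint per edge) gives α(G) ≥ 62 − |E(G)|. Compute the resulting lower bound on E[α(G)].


E[|E(G)|] = C(62, 2)·p = 1891 · (1/620) = 61/20.
E[α(G)] ≥ n − E[|E(G)|] = 62 − 61/20 = 1179/20.
Numerically: ≈ 58.950000.
(This is only a lower bound; the true E[α(G)] may be larger.)

E[α(G)] ≥ 1179/20 ≈ 58.950000.


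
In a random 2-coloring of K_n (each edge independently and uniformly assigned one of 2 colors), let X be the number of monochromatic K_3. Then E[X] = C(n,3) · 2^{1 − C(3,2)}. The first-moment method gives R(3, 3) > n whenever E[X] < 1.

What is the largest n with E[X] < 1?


We need C(n, 3) · 2^{1 − 3} < 1, i.e. C(n, 3) < 2^{3 − 1} = 4.
Check values of n near the boundary:
  n = 3: C(3, 3) = 1; 1 < 4? YES
  n = 4: C(4, 3) = 4; 4 < 4? NO
  n = 5: C(5, 3) = 10; 10 < 4? NO
  n = 6: C(6, 3) = 20; 20 < 4? NO
The largest n with C(n, 3) < 4 is n = 3 (where E[X] = 1/4 ≈ 0.25000). Hence R(3, 3) > 3, i.e. R(3, 3) ≥ 4.

Largest n = 3; hence R(3, 3) > 3.


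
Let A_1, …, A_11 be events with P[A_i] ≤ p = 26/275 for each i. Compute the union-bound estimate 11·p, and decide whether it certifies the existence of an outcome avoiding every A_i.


Union bound: P[∪_{i=1}^{11} A_i] ≤ Σ_i P[A_i] ≤ 11·p = 11·(26/275) = 26/25.
Numerically: 26/25 ≈ 1.040000.
Is 26/25 < 1? NO.
Since the bound 26/25 is ≥ 1, the union bound is uninformative here; it does NOT by itself certify existence.

11·p = 26/25 ≈ 1.040000; existence NOT certified by the union bound.


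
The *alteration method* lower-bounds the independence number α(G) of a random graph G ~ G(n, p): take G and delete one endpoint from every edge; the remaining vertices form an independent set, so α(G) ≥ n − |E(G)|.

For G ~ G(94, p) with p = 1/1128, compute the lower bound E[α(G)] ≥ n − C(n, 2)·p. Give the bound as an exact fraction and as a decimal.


E[|E(G)|] = C(94, 2)·p = 4371 · (1/1128) = 31/8.
E[α(G)] ≥ n − E[|E(G)|] = 94 − 31/8 = 721/8.
Numerically: ≈ 90.12500.
(This is only a lower bound; the true E[α(G)] may be larger.)

E[α(G)] ≥ 721/8 ≈ 90.12500.


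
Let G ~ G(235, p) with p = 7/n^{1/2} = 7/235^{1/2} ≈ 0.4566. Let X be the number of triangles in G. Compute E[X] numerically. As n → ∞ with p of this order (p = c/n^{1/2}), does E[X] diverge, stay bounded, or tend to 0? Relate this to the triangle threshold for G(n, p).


Number of potential triangles: C(235, 3) = 2135445.
Each occurs with probability p³ ≈ (0.4566)³ ≈ 9.521214e-02.
By linearity: E[X] = C(235, 3)·p³ ≈ 2135445 · 9.521214e-02 ≈ 203320.2884.
Since α = 1/2 < 1, p = c/n^{1/2} ≫ 1/n is above the triangle threshold p ~ 1/n. Asymptotically E[X] ~ (c³/6)·n^{3(1−α)} = (7³/6)·n^{1.5} → ∞; triangles are abundant w.h.p.

E[X] ≈ 203320.2884; in regime p = Θ(1/n^{1/2}) E[X] diverges (above the triangle threshold p ~ 1/n).


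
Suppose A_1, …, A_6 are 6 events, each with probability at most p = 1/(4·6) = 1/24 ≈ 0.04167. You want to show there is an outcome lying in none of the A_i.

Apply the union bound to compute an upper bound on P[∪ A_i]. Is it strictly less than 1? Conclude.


Union bound: P[∪_{i=1}^{6} A_i] ≤ Σ_i P[A_i] ≤ 6·p = 6·(1/24) = 1/4.
Numerically: 1/4 ≈ 0.25000.
Is 1/4 < 1? YES.
Since P[∪ A_i] ≤ 1/4 < 1, the complement has P[∩ A_i^c] ≥ 1 − 1/4 = 3/4 > 0, so some outcome avoids every A_i.

6·p = 1/4 ≈ 0.25000; existence CERTIFIED by the union bound.


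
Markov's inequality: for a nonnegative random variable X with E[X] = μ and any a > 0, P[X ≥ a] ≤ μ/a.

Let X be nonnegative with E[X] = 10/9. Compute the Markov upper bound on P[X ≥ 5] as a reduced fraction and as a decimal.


μ = E[X] = 10/9, a = 5.
Markov: P[X ≥ 5] ≤ μ/a = (10/9)/5 = 2/9.
Numerically: ≈ 0.2222.
(Since a = 5 > μ = 1.1111, the bound 2/9 is < 1 and informative.)

P[X ≥ 5] ≤ 2/9 ≈ 0.2222.


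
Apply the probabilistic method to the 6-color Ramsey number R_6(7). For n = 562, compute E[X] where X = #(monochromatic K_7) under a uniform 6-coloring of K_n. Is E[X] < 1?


E[X] = C(562, 7) · 6^{1 − 21} = 3384017972944752 · 6^{−20} = 3384017972944752/3656158440062976.
As a reduced fraction: E[X] = 70500374436349/76169967501312 ≈ 0.92557.
Is E[X] < 1? YES.
Since E[X] < 1, there exists a 6-coloring of K_{562} with no monochromatic K_7; hence R_6(7) > 562.

E[X] = 70500374436349/76169967501312 ≈ 0.92557; E[X] < 1, so R_6(7) > 562.


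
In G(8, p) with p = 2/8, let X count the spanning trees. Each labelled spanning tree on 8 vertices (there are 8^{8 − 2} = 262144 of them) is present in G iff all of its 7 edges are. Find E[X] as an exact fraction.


K_8 has 8^{8 − 2} = 262144 labelled spanning trees.
For each such spanning tree H, let X_H = 1 if all 7 edges of H are present in G. Then P[X_H = 1] = p^{7} = (1/4)^{7} = 1/16384.
Summing the indicators: E[X] = Σ_H E[X_H] = 262144 · p^{7} = 262144 · 1/16384 = 16.
Numerically: E[X] ≈ 16.

E[X] = 262144 · (1/4)^{7} = 16 ≈ 16.


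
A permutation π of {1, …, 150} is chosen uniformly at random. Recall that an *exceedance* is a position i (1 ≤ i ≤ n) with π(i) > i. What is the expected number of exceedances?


Write X = Σ_{i=1}^{150} X_i, where X_i = 1_{π(i) > i}.
For each fixed i, π(i) is uniform over {1, …, 150} (marginal of a uniform permutation), so P[π(i) > i] = (n − i)/n. Summing: Σ_{i=1}^{150} (n − i)/n = (0 + 1 + … + 149)/150 = 150(150 − 1)/(2·150) = (150 − 1)/2.
Hence E[X] = Σ_{i=1}^{150} (150 − i)/150 = 149/2 ≈ 74.500000.

E[X] = 149/2 = 74.500000.


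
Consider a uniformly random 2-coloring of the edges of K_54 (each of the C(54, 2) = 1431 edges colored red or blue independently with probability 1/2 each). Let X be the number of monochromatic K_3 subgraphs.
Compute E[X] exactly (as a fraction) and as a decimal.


Let X = Σ_S X_S over the C(54, 3) = 24804 subsets S of size 3, where X_S = 1 if the K_3 on S is monochromatic.
For a fixed S, the K_3 on S has C(3, 2) = 3 edges. P[all 3 edges red] = (1/2)^3, and likewise for blue, so P[monochromatic] = 2·(1/2)^3 = 2^{1 − 3} = 1/4.
Summing: E[X] = C(54, 3) · 2^{1 − 3} = 24804 · 1/4 = 6201.
Numerically: E[X] ≈ 6201.000000.

E[X] = C(54,3)·2^(1−C(3,2)) = 6201 ≈ 6201.000000.


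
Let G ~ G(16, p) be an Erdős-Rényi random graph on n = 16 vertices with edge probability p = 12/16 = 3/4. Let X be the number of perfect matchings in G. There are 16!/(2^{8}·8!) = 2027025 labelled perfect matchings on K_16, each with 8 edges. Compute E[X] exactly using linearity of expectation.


K_16 has 16!/(2^{8}·8!) = 2027025 labelled perfect matchings.
For each such perfect matching H, let X_H = 1 if all 8 edges of H are present in G. Then P[X_H = 1] = p^{8} = (3/4)^{8} = 6561/65536.
Summing the indicators: E[X] = Σ_H E[X_H] = 2027025 · p^{8} = 2027025 · 6561/65536 = 13299311025/65536.
Numerically: E[X] ≈ 2.0293e+05.

E[X] = 2027025 · (3/4)^{8} = 13299311025/65536 ≈ 2.0293e+05.


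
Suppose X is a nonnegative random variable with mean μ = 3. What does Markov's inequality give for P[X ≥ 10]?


μ = E[X] = 3, a = 10.
Markov: P[X ≥ 10] ≤ μ/a = (3)/10 = 3/10.
Numerically: ≈ 0.300000.
(Since a = 10 > μ = 3.000000, the bound 3/10 is < 1 and informative.)

P[X ≥ 10] ≤ 3/10 ≈ 0.300000.


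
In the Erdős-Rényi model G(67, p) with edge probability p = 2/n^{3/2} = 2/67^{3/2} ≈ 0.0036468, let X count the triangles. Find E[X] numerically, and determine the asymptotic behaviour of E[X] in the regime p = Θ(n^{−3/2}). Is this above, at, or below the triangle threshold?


Number of potential triangles: C(67, 3) = 47905.
Each occurs with probability p³ ≈ (0.0036468)³ ≈ 4.8501299e-08.
By linearity: E[X] = C(67, 3)·p³ ≈ 47905 · 4.8501299e-08 ≈ 0.00232.
Since α = 3/2 > 1, p = c/n^{3/2} = o(1/n) is below the triangle threshold p ~ 1/n. Asymptotically E[X] ~ (c³/6)·n^{3(1−α)} = (2³/6)·n^{-1.5} → 0, so by Markov's inequality G has no triangles w.h.p.

E[X] ≈ 0.00232; in regime p = Θ(1/n^{3/2}) E[X] tends to 0 (below the triangle threshold p ~ 1/n).


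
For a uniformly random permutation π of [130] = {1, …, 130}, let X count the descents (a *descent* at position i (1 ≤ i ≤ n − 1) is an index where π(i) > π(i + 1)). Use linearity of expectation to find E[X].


Write X = Σ X_I over i = 1, …, 129, with X_I the indicator of one descent.
There are 129 indicators.
For each fixed i, the pair (π(i), π(i+1)) is a uniformly random ordered pair of distinct values from {1, …, 130}; by symmetry P[π(i) > π(i+1)] = 1/2.
By linearity: E[X] = 129 · (1/2) = (130 − 1) · (1/2) = 129/2 ≈ 64.50000.

E[X] = 129/2 = 64.50000.


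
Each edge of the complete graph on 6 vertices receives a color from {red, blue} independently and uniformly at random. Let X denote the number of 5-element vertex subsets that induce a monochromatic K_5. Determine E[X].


Let X = Σ_S X_S over the C(6, 5) = 6 subsets S of size 5, where X_S = 1 if the K_5 on S is monochromatic.
For a fixed S, the K_5 on S has C(5, 2) = 10 edges. P[all 10 edges red] = (1/2)^10, and likewise for blue, so P[monochromatic] = 2·(1/2)^10 = 2^{1 − 10} = 1/512.
Summing: E[X] = C(6, 5) · 2^{1 − 10} = 6 · 1/512 = 3/256.
Numerically: E[X] ≈ 0.0117.

E[X] = C(6,5)·2^(1−C(5,2)) = 3/256 ≈ 0.0117.


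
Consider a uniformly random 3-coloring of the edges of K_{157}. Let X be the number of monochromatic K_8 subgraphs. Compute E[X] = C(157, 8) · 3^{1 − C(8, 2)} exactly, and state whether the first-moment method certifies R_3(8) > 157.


E[X] = C(157, 8) · 3^{1 − 28} = 7637643295425 · 3^{−27} = 7637643295425/7625597484987.
As a reduced fraction: E[X] = 848627032825/847288609443 ≈ 1.0015797.
Is E[X] < 1? NO.
Since E[X] ≥ 1, the first-moment bound is inconclusive at n = 157; it does NOT by itself certify R_3(8) > 157.

E[X] = 848627032825/847288609443 ≈ 1.0015797; E[X] ≥ 1; first-moment method inconclusive here.


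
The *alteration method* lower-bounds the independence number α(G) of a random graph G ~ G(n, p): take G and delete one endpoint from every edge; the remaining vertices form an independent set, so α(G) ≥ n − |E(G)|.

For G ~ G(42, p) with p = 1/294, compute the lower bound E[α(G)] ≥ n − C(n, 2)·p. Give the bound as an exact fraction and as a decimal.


E[|E(G)|] = C(42, 2)·p = 861 · (1/294) = 41/14.
E[α(G)] ≥ n − E[|E(G)|] = 42 − 41/14 = 547/14.
Numerically: ≈ 39.071.
(This is only a lower bound; the true E[α(G)] may be larger.)

E[α(G)] ≥ 547/14 ≈ 39.071.


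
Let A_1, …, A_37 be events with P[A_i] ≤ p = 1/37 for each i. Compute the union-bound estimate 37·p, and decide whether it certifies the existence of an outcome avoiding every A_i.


Union bound: P[∪_{i=1}^{37} A_i] ≤ Σ_i P[A_i] ≤ 37·p = 37·(1/37) = 1.
Numerically: 1 ≈ 1.0000000.
Is 1 < 1? NO.
Since the bound 1 is ≥ 1, the union bound is uninformative here; it does NOT by itself certify existence.

37·p = 1 ≈ 1.0000000; existence NOT certified by the union bound.


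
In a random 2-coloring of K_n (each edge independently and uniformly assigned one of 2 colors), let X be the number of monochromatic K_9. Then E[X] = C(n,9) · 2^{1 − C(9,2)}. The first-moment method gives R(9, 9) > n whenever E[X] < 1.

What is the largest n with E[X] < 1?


We need C(n, 9) · 2^{1 − 36} < 1, i.e. C(n, 9) < 2^{36 − 1} = 34359738368.
Check values of n near the boundary:
  n = 60: C(60, 9) = 14783142660; 14783142660 < 34359738368? YES
  n = 61: C(61, 9) = 17341763505; 17341763505 < 34359738368? YES
  n = 62: C(62, 9) = 20286591270; 20286591270 < 34359738368? YES
  n = 63: C(63, 9) = 23667689815; 23667689815 < 34359738368? YES
  n = 64: C(64, 9) = 27540584512; 27540584512 < 34359738368? YES
  n = 65: C(65, 9) = 31966749880; 31966749880 < 34359738368? YES
  n = 66: C(66, 9) = 37014131440; 37014131440 < 34359738368? NO
  n = 67: C(67, 9) = 42757703560; 42757703560 < 34359738368? NO
  n = 68: C(68, 9) = 49280065120; 49280065120 < 34359738368? NO
The largest n with C(n, 9) < 34359738368 is n = 65 (where E[X] = 3995843735/4294967296 ≈ 0.93035). Hence R(9, 9) > 65, i.e. R(9, 9) ≥ 66.

Largest n = 65; hence R(9, 9) > 65.


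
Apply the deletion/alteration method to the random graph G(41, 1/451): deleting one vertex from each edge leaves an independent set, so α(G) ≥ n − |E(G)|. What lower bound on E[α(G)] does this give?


E[|E(G)|] = C(41, 2)·p = 820 · (1/451) = 20/11.
E[α(G)] ≥ n − E[|E(G)|] = 41 − 20/11 = 431/11.
Numerically: ≈ 39.181818.
(This is only a lower bound; the true E[α(G)] may be larger.)

E[α(G)] ≥ 431/11 ≈ 39.181818.


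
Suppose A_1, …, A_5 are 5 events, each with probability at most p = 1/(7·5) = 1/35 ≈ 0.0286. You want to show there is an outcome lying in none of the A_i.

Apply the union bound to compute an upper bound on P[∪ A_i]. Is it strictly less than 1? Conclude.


Union bound: P[∪_{i=1}^{5} A_i] ≤ Σ_i P[A_i] ≤ 5·p = 5·(1/35) = 1/7.
Numerically: 1/7 ≈ 0.1429.
Is 1/7 < 1? YES.
Since P[∪ A_i] ≤ 1/7 < 1, the complement has P[∩ A_i^c] ≥ 1 − 1/7 = 6/7 > 0, so some outcome avoids every A_i.

5·p = 1/7 ≈ 0.1429; existence CERTIFIED by the union bound.


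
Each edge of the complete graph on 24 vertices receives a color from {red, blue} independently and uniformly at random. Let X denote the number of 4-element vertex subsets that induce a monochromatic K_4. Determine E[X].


Let X = Σ_S X_S over the C(24, 4) = 10626 subsets S of size 4, where X_S = 1 if the K_4 on S is monochromatic.
For a fixed S, the K_4 on S has C(4, 2) = 6 edges. P[all 6 edges red] = (1/2)^6, and likewise for blue, so P[monochromatic] = 2·(1/2)^6 = 2^{1 − 6} = 1/32.
Summing: E[X] = C(24, 4) · 2^{1 − 6} = 10626 · 1/32 = 5313/16.
Numerically: E[X] ≈ 332.06250.

E[X] = C(24,4)·2^(1−C(4,2)) = 5313/16 ≈ 332.06250.


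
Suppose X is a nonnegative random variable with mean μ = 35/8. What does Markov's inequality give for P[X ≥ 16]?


μ = E[X] = 35/8, a = 16.
Markov: P[X ≥ 16] ≤ μ/a = (35/8)/16 = 35/128.
Numerically: ≈ 0.27344.
(Since a = 16 > μ = 4.37500, the bound 35/128 is < 1 and informative.)

P[X ≥ 16] ≤ 35/128 ≈ 0.27344.


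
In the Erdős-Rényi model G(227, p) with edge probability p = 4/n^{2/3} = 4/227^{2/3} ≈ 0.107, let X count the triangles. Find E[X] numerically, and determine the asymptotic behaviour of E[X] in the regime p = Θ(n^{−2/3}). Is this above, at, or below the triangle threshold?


Number of potential triangles: C(227, 3) = 1923825.
Each occurs with probability p³ ≈ (0.107)³ ≈ 1.24202e-03.
By linearity: E[X] = C(227, 3)·p³ ≈ 1923825 · 1.24202e-03 ≈ 2389.427.
Since α = 2/3 < 1, p = c/n^{2/3} ≫ 1/n is above the triangle threshold p ~ 1/n. Asymptotically E[X] ~ (c³/6)·n^{3(1−α)} = (4³/6)·n^{1} → ∞; triangles are abundant w.h.p.

E[X] ≈ 2389.427; in regime p = Θ(1/n^{2/3}) E[X] diverges (above the triangle threshold p ~ 1/n).


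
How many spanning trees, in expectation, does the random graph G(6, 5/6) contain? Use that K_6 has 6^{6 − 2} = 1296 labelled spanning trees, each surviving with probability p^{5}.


K_6 has 6^{6 − 2} = 1296 labelled spanning trees.
For each such spanning tree H, let X_H = 1 if all 5 edges of H are present in G. Then P[X_H = 1] = p^{5} = (5/6)^{5} = 3125/7776.
By linearity of expectation: E[X] = Σ_H E[X_H] = 1296 · p^{5} = 1296 · 3125/7776 = 3125/6.
Numerically: E[X] ≈ 520.8.

E[X] = 1296 · (5/6)^{5} = 3125/6 ≈ 520.8.


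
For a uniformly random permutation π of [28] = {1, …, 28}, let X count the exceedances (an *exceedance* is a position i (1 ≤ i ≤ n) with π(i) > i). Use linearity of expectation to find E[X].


Write X = Σ_{i=1}^{28} X_i, where X_i = 1_{π(i) > i}.
For each fixed i, π(i) is uniform over {1, …, 28} (marginal of a uniform permutation), so P[π(i) > i] = (n − i)/n. Summing: Σ_{i=1}^{28} (n − i)/n = (0 + 1 + … + 27)/28 = 28(28 − 1)/(2·28) = (28 − 1)/2.
Hence E[X] = Σ_{i=1}^{28} (28 − i)/28 = 27/2 ≈ 13.5000.

E[X] = 27/2 = 13.5000.


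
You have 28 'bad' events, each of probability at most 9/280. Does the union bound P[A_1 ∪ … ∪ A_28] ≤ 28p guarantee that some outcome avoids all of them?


Union bound: P[∪_{i=1}^{28} A_i] ≤ Σ_i P[A_i] ≤ 28·p = 28·(9/280) = 9/10.
Numerically: 9/10 ≈ 0.9000.
Is 9/10 < 1? YES.
Since P[∪ A_i] ≤ 9/10 < 1, the complement has P[∩ A_i^c] ≥ 1 − 9/10 = 1/10 > 0, so some outcome avoids every A_i.

28·p = 9/10 ≈ 0.9000; existence CERTIFIED by the union bound.


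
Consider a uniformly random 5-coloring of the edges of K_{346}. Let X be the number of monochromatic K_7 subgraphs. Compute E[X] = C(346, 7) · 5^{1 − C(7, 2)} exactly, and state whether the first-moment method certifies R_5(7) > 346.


E[X] = C(346, 7) · 5^{1 − 21} = 110809404801480 · 5^{−20} = 110809404801480/95367431640625.
As a reduced fraction: E[X] = 22161880960296/19073486328125 ≈ 1.162.
Is E[X] < 1? NO.
Since E[X] ≥ 1, the first-moment bound is inconclusive at n = 346; it does NOT by itself certify R_5(7) > 346.

E[X] = 22161880960296/19073486328125 ≈ 1.162; E[X] ≥ 1; first-moment method inconclusive here.


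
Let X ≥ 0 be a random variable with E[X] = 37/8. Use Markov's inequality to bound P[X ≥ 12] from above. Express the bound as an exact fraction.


μ = E[X] = 37/8, a = 12.
Markov: P[X ≥ 12] ≤ μ/a = (37/8)/12 = 37/96.
Numerically: ≈ 0.3854.
(Since a = 12 > μ = 4.6250, the bound 37/96 is < 1 and informative.)

P[X ≥ 12] ≤ 37/96 ≈ 0.3854.


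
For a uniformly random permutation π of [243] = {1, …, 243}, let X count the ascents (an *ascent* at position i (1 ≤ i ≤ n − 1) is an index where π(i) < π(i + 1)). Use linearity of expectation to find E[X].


Write X = Σ X_I over i = 1, …, 242, with X_I the indicator of one ascent.
There are 242 indicators.
For each fixed i, the pair (π(i), π(i+1)) is a uniformly random ordered pair of distinct values from {1, …, 243}; by symmetry P[π(i) < π(i+1)] = 1/2.
By linearity: E[X] = 242 · (1/2) = (243 − 1) · (1/2) = 121 ≈ 121.0000.

E[X] = 121 = 121.0000.
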